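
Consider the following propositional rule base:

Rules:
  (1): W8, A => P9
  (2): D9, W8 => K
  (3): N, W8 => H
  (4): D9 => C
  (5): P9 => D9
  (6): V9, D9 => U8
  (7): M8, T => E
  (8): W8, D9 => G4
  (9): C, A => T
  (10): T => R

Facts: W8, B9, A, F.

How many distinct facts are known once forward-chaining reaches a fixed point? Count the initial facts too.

Round 1: (1) [W8, A => P9]. New: P9.
Round 2: (5) [P9 => D9]. New: D9.
Round 3: (2) [D9, W8 => K]; (4) [D9 => C]; (8) [W8, D9 => G4]. New: K, C, G4.
Round 4: (9) [C, A => T]. New: T.
Round 5: (10) [T => R]. New: R.
Closure: {A, B9, C, D9, F, G4, K, P9, R, T, W8} — 11 facts.

11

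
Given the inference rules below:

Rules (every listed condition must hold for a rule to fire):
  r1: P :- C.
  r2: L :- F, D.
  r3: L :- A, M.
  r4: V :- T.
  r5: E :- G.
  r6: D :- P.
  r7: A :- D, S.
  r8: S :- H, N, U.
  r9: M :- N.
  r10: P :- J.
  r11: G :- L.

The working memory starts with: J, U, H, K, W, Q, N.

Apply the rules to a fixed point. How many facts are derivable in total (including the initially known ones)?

Round 1 fires r8, r9, r10, giving S, M, P.
Round 2 fires r6, giving D.
Round 3 fires r7, giving A.
Round 4 fires r3, giving L.
Round 5 fires r11, giving G.
Round 6 fires r5, giving E.
Closure: {A, D, E, G, H, J, K, L, M, N, P, Q, S, U, W} — 15 facts.

15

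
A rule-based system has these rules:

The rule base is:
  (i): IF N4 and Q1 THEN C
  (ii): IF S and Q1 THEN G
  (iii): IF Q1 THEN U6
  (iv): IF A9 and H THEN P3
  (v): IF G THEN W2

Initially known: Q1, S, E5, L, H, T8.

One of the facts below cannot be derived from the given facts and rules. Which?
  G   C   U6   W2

[1] (ii) [IF S and Q1 THEN G]; (iii) [IF Q1 THEN U6]. ⇒ new: G, U6.
[2] (v) [IF G THEN W2]. ⇒ new: W2.
Derived: W2 (round 2), U6 (round 1), G (round 1). C never appears in any round.

C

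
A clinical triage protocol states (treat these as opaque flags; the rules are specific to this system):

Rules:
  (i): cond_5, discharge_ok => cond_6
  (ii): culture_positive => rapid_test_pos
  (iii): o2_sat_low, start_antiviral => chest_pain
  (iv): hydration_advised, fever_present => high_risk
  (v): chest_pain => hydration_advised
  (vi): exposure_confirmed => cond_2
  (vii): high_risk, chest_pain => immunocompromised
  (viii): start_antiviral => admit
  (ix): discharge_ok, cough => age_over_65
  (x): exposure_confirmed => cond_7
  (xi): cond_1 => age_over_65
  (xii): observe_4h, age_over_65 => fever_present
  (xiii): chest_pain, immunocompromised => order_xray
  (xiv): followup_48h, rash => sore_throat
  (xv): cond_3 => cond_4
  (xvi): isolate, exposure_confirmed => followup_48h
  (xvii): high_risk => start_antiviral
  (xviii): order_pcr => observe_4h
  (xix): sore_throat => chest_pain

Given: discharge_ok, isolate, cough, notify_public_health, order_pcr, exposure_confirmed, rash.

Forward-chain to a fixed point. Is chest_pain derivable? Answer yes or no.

Round 1 fires (vi), (ix), (x), (xvi), (xviii), giving cond_2, age_over_65, cond_7, followup_48h, observe_4h.
Round 2 fires (xii), (xiv), giving fever_present, sore_throat.
Round 3 fires (xix), giving chest_pain.
Round 4 fires (v), giving hydration_advised.
Round 5 fires (iv), giving high_risk.
Round 6 fires (vii), (xvii), giving immunocompromised, start_antiviral.
Round 7 fires (viii), (xiii), giving admit, order_xray.
chest_pain appears in round 3, so it is derivable.

yes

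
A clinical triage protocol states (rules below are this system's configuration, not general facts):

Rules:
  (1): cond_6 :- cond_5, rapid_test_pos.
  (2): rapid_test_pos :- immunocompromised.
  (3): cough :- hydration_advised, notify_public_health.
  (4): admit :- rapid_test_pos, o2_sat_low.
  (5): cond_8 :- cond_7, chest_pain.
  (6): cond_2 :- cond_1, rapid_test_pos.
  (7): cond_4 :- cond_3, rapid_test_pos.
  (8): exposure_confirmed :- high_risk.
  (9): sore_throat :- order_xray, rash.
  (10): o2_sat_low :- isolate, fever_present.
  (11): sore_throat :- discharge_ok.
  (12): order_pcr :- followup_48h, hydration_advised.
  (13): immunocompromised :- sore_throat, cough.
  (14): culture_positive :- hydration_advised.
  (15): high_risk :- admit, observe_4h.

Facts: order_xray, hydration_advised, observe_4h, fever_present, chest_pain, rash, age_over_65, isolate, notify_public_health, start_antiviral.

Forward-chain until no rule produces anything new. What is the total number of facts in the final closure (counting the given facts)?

Round 1 fires (3), (9), (10), (14), giving cough, sore_throat, o2_sat_low, culture_positive.
Round 2 fires (13), giving immunocompromised.
Round 3 fires (2), giving rapid_test_pos.
Round 4 fires (4), giving admit.
Round 5 fires (15), giving high_risk.
Round 6 fires (8), giving exposure_confirmed.
Closure: {admit, age_over_65, chest_pain, cough, culture_positive, exposure_confirmed, fever_present, high_risk, hydration_advised, immunocompromised, isolate, notify_public_health, o2_sat_low, observe_4h, order_xray, rapid_test_pos, rash, sore_throat, start_antiviral} — 19 facts.

19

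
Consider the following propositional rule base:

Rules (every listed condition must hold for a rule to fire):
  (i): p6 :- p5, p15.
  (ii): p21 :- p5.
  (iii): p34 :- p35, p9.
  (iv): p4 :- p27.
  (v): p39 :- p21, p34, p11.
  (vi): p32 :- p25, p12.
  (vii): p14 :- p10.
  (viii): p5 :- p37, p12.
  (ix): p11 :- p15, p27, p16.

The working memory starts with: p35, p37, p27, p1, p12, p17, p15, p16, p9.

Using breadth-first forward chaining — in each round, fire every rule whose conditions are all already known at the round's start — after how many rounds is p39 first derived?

Round 1 — (iii), (iv), (viii), (ix), derive p34, p4, p5, p11.
Round 2 — (i), (ii), derive p6, p21.
Round 3 — (v), derive p39.
p39 first appears in round 3.

3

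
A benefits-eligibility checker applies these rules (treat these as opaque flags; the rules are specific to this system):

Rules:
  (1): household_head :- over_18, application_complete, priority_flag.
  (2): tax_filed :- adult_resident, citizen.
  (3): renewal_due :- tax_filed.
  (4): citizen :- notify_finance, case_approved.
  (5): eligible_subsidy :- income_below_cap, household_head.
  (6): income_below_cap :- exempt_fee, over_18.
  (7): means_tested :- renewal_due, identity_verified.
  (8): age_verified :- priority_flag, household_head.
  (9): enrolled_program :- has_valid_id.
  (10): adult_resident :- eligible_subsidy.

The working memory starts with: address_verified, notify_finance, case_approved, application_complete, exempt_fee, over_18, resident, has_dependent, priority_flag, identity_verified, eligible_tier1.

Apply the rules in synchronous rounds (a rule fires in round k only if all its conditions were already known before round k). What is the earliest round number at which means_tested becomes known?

[1] (1) [household_head :- over_18, application_complete, priority_flag.]; (4) [citizen :- notify_finance, case_approved.]; (6) [income_below_cap :- exempt_fee, over_18.]. ⇒ new: household_head, citizen, income_below_cap.
[2] (5) [eligible_subsidy :- income_below_cap, household_head.]; (8) [age_verified :- priority_flag, household_head.]. ⇒ new: eligible_subsidy, age_verified.
[3] (10) [adult_resident :- eligible_subsidy.]. ⇒ new: adult_resident.
[4] (2) [tax_filed :- adult_resident, citizen.]. ⇒ new: tax_filed.
[5] (3) [renewal_due :- tax_filed.]. ⇒ new: renewal_due.
[6] (7) [means_tested :- renewal_due, identity_verified.]. ⇒ new: means_tested.
means_tested first appears in round 6.

6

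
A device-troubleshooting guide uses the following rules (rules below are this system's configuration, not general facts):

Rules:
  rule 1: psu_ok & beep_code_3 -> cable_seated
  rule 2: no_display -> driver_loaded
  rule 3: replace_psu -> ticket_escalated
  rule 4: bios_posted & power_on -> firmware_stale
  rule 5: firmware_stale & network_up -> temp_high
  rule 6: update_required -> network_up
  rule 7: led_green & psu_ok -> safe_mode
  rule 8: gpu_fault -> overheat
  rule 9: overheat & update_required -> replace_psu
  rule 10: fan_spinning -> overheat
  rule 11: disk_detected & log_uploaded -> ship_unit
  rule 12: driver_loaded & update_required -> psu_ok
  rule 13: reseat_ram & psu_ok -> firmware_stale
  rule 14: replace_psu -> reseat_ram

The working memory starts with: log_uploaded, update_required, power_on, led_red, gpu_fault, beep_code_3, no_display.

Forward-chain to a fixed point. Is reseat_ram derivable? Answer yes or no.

yes

Round 1: rule 2 [no_display -> driver_loaded]; rule 6 [update_required -> network_up]; rule 8 [gpu_fault -> overheat]. New: driver_loaded, network_up, overheat.
Round 2: rule 9 [overheat & update_required -> replace_psu]; rule 12 [driver_loaded & update_required -> psu_ok]. New: replace_psu, psu_ok.
Round 3: rule 1 [psu_ok & beep_code_3 -> cable_seated]; rule 3 [replace_psu -> ticket_escalated]; rule 14 [replace_psu -> reseat_ram]. New: cable_seated, ticket_escalated, reseat_ram.
Round 4: rule 13 [reseat_ram & psu_ok -> firmware_stale]. New: firmware_stale.
Round 5: rule 5 [firmware_stale & network_up -> temp_high]. New: temp_high.
reseat_ram appears in round 3, so it is derivable.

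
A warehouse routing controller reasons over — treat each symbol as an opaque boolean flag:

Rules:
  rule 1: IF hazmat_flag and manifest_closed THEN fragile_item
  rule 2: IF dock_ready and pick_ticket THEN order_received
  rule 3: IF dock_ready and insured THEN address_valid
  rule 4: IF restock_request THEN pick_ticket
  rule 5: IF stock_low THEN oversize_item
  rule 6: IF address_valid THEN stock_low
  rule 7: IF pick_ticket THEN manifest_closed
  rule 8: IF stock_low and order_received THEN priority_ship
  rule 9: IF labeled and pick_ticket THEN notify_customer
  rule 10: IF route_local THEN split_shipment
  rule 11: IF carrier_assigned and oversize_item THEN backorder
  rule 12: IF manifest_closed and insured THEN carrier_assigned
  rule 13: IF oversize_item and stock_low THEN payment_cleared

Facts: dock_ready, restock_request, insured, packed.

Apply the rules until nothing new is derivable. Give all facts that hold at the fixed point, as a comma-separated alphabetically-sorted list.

address_valid, backorder, carrier_assigned, dock_ready, insured, manifest_closed, order_received, oversize_item, packed, payment_cleared, pick_ticket, priority_ship, restock_request, stock_low

Round 1 fires rule 3, rule 4, giving address_valid, pick_ticket.
Round 2 fires rule 2, rule 6, rule 7, giving order_received, stock_low, manifest_closed.
Round 3 fires rule 5, rule 8, rule 12, giving oversize_item, priority_ship, carrier_assigned.
Round 4 fires rule 11, rule 13, giving backorder, payment_cleared.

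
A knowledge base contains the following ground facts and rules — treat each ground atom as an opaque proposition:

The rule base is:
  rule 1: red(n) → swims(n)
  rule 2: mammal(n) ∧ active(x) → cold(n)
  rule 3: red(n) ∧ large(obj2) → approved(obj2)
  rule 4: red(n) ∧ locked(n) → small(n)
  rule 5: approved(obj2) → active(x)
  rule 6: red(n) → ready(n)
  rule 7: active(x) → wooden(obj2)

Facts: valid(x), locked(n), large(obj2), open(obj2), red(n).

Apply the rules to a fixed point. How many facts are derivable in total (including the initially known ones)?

11

[1] rule 1 [red(n) → swims(n)]; rule 3 [red(n) ∧ large(obj2) → approved(obj2)]; rule 4 [red(n) ∧ locked(n) → small(n)]; rule 6 [red(n) → ready(n)]. ⇒ new: swims(n), approved(obj2), small(n), ready(n).
[2] rule 5 [approved(obj2) → active(x)]. ⇒ new: active(x).
[3] rule 7 [active(x) → wooden(obj2)]. ⇒ new: wooden(obj2).
Closure: {active(x), approved(obj2), large(obj2), locked(n), open(obj2), ready(n), red(n), small(n), swims(n), valid(x), wooden(obj2)} — 11 facts.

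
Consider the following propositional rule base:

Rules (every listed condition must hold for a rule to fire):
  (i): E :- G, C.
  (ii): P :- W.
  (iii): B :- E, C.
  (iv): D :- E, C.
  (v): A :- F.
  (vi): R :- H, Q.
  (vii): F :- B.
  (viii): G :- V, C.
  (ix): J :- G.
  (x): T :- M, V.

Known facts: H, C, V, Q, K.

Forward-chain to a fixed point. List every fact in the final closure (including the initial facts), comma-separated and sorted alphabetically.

A, B, C, D, E, F, G, H, J, K, Q, R, V

Round 1 — (vi), (viii), derive R, G.
Round 2 — (i), (ix), derive E, J.
Round 3 — (iii), (iv), derive B, D.
Round 4 — (vii), derive F.
Round 5 — (v), derive A.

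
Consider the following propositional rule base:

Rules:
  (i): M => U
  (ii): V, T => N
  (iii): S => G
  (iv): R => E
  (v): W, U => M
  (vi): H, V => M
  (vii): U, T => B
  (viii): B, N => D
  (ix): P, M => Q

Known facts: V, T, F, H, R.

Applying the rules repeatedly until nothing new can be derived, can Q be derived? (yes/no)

Round 1 — (ii), (iv), (vi), derive N, E, M.
Round 2 — (i), derive U.
Round 3 — (vii), derive B.
Round 4 — (viii), derive D.
Fixed point reached. Q is concluded only by (ix); (ix) needs P (never derived).

no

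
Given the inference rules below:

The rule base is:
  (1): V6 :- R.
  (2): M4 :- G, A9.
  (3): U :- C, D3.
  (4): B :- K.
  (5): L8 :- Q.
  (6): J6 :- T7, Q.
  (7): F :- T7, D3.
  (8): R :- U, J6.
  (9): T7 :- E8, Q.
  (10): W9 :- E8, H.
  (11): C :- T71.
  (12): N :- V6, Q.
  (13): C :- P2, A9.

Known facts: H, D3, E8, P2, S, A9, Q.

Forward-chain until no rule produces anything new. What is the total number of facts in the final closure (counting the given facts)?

17

Round 1: (5) [L8 :- Q.]; (9) [T7 :- E8, Q.]; (10) [W9 :- E8, H.]; (13) [C :- P2, A9.]. Adds L8, T7, W9, C.
Round 2: (3) [U :- C, D3.]; (6) [J6 :- T7, Q.]; (7) [F :- T7, D3.]. Adds U, J6, F.
Round 3: (8) [R :- U, J6.]. Adds R.
Round 4: (1) [V6 :- R.]. Adds V6.
Round 5: (12) [N :- V6, Q.]. Adds N.
Closure: {A9, C, D3, E8, F, H, J6, L8, N, P2, Q, R, S, T7, U, V6, W9} — 17 facts.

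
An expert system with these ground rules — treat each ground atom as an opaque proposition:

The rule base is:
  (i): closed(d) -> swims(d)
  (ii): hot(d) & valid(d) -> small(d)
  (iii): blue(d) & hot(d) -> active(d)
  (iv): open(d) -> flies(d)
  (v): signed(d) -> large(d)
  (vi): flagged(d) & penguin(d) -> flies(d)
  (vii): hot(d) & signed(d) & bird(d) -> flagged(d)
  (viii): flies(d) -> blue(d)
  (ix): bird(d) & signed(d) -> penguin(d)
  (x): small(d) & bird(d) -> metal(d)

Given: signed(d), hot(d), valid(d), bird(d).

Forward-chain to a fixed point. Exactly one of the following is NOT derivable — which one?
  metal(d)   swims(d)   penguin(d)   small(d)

swims(d)

Round 1 fires (ii), (v), (vii), (ix), giving small(d), large(d), flagged(d), penguin(d).
Round 2 fires (vi), (x), giving flies(d), metal(d).
Round 3 fires (viii), giving blue(d).
Round 4 fires (iii), giving active(d).
Derived: small(d) (round 1), penguin(d) (round 1), metal(d) (round 2). swims(d) never appears in any round.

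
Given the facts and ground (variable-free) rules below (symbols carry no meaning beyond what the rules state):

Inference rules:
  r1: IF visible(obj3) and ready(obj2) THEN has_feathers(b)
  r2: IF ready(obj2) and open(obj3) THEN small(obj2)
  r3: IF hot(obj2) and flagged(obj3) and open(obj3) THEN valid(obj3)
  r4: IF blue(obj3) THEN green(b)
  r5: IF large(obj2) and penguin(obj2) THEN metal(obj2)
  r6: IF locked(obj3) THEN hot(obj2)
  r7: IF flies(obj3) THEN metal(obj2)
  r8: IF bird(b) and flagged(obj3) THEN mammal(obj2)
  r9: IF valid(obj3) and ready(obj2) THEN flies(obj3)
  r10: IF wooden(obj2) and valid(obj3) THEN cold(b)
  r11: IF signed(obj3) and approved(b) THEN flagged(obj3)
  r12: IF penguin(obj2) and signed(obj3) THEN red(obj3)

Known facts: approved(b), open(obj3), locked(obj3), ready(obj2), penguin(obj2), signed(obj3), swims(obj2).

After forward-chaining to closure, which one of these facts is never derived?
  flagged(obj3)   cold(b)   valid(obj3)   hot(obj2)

[1] r2 [IF ready(obj2) and open(obj3) THEN small(obj2)]; r6 [IF locked(obj3) THEN hot(obj2)]; r11 [IF signed(obj3) and approved(b) THEN flagged(obj3)]; r12 [IF penguin(obj2) and signed(obj3) THEN red(obj3)]. ⇒ new: small(obj2), hot(obj2), flagged(obj3), red(obj3).
[2] r3 [IF hot(obj2) and flagged(obj3) and open(obj3) THEN valid(obj3)]. ⇒ new: valid(obj3).
[3] r9 [IF valid(obj3) and ready(obj2) THEN flies(obj3)]. ⇒ new: flies(obj3).
[4] r7 [IF flies(obj3) THEN metal(obj2)]. ⇒ new: metal(obj2).
Derived: hot(obj2) (round 1), valid(obj3) (round 2), flagged(obj3) (round 1). cold(b) never appears in any round.

cold(b)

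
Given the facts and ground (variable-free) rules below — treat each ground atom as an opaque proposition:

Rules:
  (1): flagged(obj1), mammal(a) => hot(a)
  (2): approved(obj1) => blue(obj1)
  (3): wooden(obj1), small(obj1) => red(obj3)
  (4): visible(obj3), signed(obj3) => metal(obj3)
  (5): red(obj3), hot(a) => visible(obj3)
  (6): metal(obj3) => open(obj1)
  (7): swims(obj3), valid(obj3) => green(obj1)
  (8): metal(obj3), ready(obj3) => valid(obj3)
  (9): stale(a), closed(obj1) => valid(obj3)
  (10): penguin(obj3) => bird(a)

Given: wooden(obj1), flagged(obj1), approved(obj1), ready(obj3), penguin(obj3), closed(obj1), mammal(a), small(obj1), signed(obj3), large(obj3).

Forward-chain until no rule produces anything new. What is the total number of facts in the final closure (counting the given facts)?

Round 1 fires (1), (2), (3), (10), giving hot(a), blue(obj1), red(obj3), bird(a).
Round 2 fires (5), giving visible(obj3).
Round 3 fires (4), giving metal(obj3).
Round 4 fires (6), (8), giving open(obj1), valid(obj3).
Closure: {approved(obj1), bird(a), blue(obj1), closed(obj1), flagged(obj1), hot(a), large(obj3), mammal(a), metal(obj3), open(obj1), penguin(obj3), ready(obj3), red(obj3), signed(obj3), small(obj1), valid(obj3), visible(obj3), wooden(obj1)} — 18 facts.

18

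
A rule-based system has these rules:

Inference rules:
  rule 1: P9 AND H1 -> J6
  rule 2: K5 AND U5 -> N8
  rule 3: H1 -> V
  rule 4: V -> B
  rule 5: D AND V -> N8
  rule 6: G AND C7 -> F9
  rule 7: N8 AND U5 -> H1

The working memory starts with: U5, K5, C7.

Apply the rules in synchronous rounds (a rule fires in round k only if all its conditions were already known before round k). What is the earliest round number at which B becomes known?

4

Round 1 — rule 2, derive N8.
Round 2 — rule 7, derive H1.
Round 3 — rule 3, derive V.
Round 4 — rule 4, derive B.
B first appears in round 4.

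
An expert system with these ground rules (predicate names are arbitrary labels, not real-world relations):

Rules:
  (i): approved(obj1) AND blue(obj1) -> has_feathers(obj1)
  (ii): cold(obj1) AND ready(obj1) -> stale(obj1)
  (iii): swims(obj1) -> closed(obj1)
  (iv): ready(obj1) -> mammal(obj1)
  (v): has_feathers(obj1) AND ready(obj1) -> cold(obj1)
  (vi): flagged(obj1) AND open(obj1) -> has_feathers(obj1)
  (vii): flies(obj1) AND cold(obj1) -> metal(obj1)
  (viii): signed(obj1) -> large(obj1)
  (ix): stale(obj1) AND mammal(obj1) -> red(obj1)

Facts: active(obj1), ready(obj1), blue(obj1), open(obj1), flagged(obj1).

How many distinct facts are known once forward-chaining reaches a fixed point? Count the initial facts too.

[1] (iv) [ready(obj1) -> mammal(obj1)]; (vi) [flagged(obj1) AND open(obj1) -> has_feathers(obj1)]. ⇒ new: mammal(obj1), has_feathers(obj1).
[2] (v) [has_feathers(obj1) AND ready(obj1) -> cold(obj1)]. ⇒ new: cold(obj1).
[3] (ii) [cold(obj1) AND ready(obj1) -> stale(obj1)]. ⇒ new: stale(obj1).
[4] (ix) [stale(obj1) AND mammal(obj1) -> red(obj1)]. ⇒ new: red(obj1).
Closure: {active(obj1), blue(obj1), cold(obj1), flagged(obj1), has_feathers(obj1), mammal(obj1), open(obj1), ready(obj1), red(obj1), stale(obj1)} — 10 facts.

10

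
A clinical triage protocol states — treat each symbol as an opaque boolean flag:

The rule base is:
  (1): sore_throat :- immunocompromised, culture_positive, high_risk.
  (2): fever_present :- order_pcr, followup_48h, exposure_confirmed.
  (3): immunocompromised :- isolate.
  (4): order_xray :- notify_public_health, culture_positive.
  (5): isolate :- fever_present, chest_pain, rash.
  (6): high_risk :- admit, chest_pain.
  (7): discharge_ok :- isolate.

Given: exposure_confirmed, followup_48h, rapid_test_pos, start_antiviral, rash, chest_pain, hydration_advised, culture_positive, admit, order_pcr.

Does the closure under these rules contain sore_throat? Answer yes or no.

yes

[1] (2) [fever_present :- order_pcr, followup_48h, exposure_confirmed.]; (6) [high_risk :- admit, chest_pain.]. ⇒ new: fever_present, high_risk.
[2] (5) [isolate :- fever_present, chest_pain, rash.]. ⇒ new: isolate.
[3] (3) [immunocompromised :- isolate.]; (7) [discharge_ok :- isolate.]. ⇒ new: immunocompromised, discharge_ok.
[4] (1) [sore_throat :- immunocompromised, culture_positive, high_risk.]. ⇒ new: sore_throat.
sore_throat appears in round 4, so it is derivable.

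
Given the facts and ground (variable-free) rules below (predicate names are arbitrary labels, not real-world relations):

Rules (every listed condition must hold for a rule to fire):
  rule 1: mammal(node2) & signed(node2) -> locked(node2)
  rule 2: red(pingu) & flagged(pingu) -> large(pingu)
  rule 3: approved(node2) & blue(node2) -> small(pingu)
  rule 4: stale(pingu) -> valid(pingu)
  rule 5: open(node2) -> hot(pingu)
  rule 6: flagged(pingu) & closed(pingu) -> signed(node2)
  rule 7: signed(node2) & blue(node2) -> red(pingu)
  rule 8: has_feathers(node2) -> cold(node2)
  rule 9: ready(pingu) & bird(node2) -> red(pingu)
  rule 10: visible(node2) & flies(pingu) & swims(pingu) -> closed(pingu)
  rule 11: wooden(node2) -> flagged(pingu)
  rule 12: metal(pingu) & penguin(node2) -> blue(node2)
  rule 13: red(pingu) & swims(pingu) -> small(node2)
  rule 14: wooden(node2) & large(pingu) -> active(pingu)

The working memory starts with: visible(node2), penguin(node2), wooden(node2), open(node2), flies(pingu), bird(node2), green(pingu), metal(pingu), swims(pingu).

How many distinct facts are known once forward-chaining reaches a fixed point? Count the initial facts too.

18

Round 1: rule 5 [open(node2) -> hot(pingu)]; rule 10 [visible(node2) & flies(pingu) & swims(pingu) -> closed(pingu)]; rule 11 [wooden(node2) -> flagged(pingu)]; rule 12 [metal(pingu) & penguin(node2) -> blue(node2)]. Adds hot(pingu), closed(pingu), flagged(pingu), blue(node2).
Round 2: rule 6 [flagged(pingu) & closed(pingu) -> signed(node2)]. Adds signed(node2).
Round 3: rule 7 [signed(node2) & blue(node2) -> red(pingu)]. Adds red(pingu).
Round 4: rule 2 [red(pingu) & flagged(pingu) -> large(pingu)]; rule 13 [red(pingu) & swims(pingu) -> small(node2)]. Adds large(pingu), small(node2).
Round 5: rule 14 [wooden(node2) & large(pingu) -> active(pingu)]. Adds active(pingu).
Closure: {active(pingu), bird(node2), blue(node2), closed(pingu), flagged(pingu), flies(pingu), green(pingu), hot(pingu), large(pingu), metal(pingu), open(node2), penguin(node2), red(pingu), signed(node2), small(node2), swims(pingu), visible(node2), wooden(node2)} — 18 facts.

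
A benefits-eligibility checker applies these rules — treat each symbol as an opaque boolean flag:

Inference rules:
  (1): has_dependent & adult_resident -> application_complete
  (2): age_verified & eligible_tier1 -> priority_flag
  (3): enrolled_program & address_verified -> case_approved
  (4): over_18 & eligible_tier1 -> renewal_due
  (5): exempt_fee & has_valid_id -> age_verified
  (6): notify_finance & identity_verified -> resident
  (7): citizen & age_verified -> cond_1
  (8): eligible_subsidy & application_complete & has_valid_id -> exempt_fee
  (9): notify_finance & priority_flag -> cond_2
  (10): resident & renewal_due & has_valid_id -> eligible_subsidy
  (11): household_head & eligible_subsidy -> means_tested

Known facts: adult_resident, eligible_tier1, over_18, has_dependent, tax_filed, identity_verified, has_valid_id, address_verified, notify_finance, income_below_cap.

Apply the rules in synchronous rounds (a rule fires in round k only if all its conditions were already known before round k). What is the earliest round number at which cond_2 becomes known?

[1] (1) [has_dependent & adult_resident -> application_complete]; (4) [over_18 & eligible_tier1 -> renewal_due]; (6) [notify_finance & identity_verified -> resident]. ⇒ new: application_complete, renewal_due, resident.
[2] (10) [resident & renewal_due & has_valid_id -> eligible_subsidy]. ⇒ new: eligible_subsidy.
[3] (8) [eligible_subsidy & application_complete & has_valid_id -> exempt_fee]. ⇒ new: exempt_fee.
[4] (5) [exempt_fee & has_valid_id -> age_verified]. ⇒ new: age_verified.
[5] (2) [age_verified & eligible_tier1 -> priority_flag]. ⇒ new: priority_flag.
[6] (9) [notify_finance & priority_flag -> cond_2]. ⇒ new: cond_2.
cond_2 first appears in round 6.

6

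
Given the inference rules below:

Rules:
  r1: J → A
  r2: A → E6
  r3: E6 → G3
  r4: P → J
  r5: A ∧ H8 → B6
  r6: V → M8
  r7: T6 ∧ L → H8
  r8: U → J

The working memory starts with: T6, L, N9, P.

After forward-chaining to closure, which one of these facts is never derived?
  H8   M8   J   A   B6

M8

Round 1 — r4, r7, derive J, H8.
Round 2 — r1, derive A.
Round 3 — r2, r5, derive E6, B6.
Round 4 — r3, derive G3.
Derived: J (round 1), H8 (round 1), A (round 2), B6 (round 3). M8 never appears in any round.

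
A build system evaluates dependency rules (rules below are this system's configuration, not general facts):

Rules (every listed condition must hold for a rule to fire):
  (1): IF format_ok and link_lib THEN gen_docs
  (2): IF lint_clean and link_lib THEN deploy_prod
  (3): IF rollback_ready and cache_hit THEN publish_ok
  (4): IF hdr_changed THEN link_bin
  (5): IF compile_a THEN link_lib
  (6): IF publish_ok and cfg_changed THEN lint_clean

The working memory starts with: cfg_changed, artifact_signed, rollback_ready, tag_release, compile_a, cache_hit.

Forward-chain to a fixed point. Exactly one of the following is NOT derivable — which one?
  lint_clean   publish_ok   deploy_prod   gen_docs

gen_docs

Round 1: (3) [IF rollback_ready and cache_hit THEN publish_ok]; (5) [IF compile_a THEN link_lib]. New: publish_ok, link_lib.
Round 2: (6) [IF publish_ok and cfg_changed THEN lint_clean]. New: lint_clean.
Round 3: (2) [IF lint_clean and link_lib THEN deploy_prod]. New: deploy_prod.
Derived: deploy_prod (round 3), lint_clean (round 2), publish_ok (round 1). gen_docs never appears in any round.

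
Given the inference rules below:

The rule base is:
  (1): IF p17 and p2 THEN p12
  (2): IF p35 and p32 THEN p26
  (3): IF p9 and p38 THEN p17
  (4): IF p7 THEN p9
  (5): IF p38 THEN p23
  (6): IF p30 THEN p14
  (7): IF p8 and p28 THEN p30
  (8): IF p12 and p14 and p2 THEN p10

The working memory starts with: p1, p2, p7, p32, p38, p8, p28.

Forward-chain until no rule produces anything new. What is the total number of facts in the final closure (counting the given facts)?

Round 1: (4) [IF p7 THEN p9]; (5) [IF p38 THEN p23]; (7) [IF p8 and p28 THEN p30]. Adds p9, p23, p30.
Round 2: (3) [IF p9 and p38 THEN p17]; (6) [IF p30 THEN p14]. Adds p17, p14.
Round 3: (1) [IF p17 and p2 THEN p12]. Adds p12.
Round 4: (8) [IF p12 and p14 and p2 THEN p10]. Adds p10.
Closure: {p1, p10, p12, p14, p17, p2, p23, p28, p30, p32, p38, p7, p8, p9} — 14 facts.

14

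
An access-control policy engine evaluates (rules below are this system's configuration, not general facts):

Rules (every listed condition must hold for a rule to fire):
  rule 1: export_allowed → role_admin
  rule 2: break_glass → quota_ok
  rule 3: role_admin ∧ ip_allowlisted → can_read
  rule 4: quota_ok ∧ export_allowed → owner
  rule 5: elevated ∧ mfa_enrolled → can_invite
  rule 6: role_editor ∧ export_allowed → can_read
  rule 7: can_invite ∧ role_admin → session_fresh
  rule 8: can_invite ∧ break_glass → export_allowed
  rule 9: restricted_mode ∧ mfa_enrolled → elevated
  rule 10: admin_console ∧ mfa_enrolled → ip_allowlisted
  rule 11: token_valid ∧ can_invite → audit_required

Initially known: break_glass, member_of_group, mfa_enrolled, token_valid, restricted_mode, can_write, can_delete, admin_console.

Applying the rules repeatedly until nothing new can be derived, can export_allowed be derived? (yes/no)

yes

Round 1 — rule 2, rule 9, rule 10, derive quota_ok, elevated, ip_allowlisted.
Round 2 — rule 5, derive can_invite.
Round 3 — rule 8, rule 11, derive export_allowed, audit_required.
Round 4 — rule 1, rule 4, derive role_admin, owner.
Round 5 — rule 3, rule 7, derive can_read, session_fresh.
export_allowed appears in round 3, so it is derivable.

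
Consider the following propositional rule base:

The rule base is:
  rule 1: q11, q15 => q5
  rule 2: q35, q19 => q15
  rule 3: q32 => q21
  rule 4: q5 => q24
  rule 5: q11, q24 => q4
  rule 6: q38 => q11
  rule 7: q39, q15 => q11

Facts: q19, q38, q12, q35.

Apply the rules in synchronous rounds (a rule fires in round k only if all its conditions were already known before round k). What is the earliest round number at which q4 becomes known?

4

Round 1 fires rule 2, rule 6, giving q15, q11.
Round 2 fires rule 1, giving q5.
Round 3 fires rule 4, giving q24.
Round 4 fires rule 5, giving q4.
q4 first appears in round 4.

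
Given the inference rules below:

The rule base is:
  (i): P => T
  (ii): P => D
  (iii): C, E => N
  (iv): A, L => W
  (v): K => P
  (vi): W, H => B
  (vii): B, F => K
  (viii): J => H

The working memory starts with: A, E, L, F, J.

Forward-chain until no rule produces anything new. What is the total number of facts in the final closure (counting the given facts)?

12

Round 1 — (iv), (viii), derive W, H.
Round 2 — (vi), derive B.
Round 3 — (vii), derive K.
Round 4 — (v), derive P.
Round 5 — (i), (ii), derive T, D.
Closure: {A, B, D, E, F, H, J, K, L, P, T, W} — 12 facts.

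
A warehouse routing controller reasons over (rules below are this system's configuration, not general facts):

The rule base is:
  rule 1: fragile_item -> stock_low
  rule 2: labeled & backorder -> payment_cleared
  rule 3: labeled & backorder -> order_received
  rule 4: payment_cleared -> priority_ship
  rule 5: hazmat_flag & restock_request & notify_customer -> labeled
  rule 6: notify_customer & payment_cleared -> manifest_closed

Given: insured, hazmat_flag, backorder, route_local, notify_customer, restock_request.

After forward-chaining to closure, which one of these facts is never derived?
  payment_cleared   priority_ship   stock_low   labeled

stock_low

Round 1 fires rule 5, giving labeled.
Round 2 fires rule 2, rule 3, giving payment_cleared, order_received.
Round 3 fires rule 4, rule 6, giving priority_ship, manifest_closed.
Derived: priority_ship (round 3), payment_cleared (round 2), labeled (round 1). stock_low never appears in any round.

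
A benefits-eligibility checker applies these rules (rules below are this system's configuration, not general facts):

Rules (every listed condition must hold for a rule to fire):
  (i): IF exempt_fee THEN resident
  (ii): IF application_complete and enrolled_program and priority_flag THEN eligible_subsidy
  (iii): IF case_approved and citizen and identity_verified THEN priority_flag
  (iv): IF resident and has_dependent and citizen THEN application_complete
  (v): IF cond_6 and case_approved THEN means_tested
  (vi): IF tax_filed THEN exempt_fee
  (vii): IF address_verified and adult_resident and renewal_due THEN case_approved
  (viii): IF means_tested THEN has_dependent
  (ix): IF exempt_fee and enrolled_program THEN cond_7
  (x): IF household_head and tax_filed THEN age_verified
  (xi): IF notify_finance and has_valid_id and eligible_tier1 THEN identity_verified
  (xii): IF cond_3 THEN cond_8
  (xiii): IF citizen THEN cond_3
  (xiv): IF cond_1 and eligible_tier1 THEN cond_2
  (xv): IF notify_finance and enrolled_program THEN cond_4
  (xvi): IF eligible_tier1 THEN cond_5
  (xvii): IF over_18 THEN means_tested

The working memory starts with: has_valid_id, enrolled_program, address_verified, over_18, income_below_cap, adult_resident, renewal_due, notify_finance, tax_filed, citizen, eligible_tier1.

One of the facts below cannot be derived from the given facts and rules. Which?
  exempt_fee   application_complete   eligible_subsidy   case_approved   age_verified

Round 1 fires (vi), (vii), (xi), (xiii), (xv), (xvi), (xvii), giving exempt_fee, case_approved, identity_verified, cond_3, cond_4, cond_5, means_tested.
Round 2 fires (i), (iii), (viii), (ix), (xii), giving resident, priority_flag, has_dependent, cond_7, cond_8.
Round 3 fires (iv), giving application_complete.
Round 4 fires (ii), giving eligible_subsidy.
Derived: case_approved (round 1), eligible_subsidy (round 4), application_complete (round 3), exempt_fee (round 1). age_verified never appears in any round.

age_verified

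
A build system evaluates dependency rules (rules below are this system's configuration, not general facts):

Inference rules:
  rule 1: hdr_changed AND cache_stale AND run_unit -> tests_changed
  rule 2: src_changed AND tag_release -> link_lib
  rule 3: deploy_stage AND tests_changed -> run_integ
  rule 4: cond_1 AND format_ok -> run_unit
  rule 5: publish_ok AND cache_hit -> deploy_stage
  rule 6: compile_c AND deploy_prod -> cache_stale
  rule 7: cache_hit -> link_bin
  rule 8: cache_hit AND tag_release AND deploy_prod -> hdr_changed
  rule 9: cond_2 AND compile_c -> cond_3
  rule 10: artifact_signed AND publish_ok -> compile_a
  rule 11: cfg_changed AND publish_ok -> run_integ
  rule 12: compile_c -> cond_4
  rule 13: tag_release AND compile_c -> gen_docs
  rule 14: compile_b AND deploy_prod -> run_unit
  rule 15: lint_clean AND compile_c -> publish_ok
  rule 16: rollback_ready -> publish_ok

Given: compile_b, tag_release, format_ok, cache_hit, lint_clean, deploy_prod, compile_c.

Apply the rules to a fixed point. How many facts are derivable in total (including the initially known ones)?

Round 1: rule 6 [compile_c AND deploy_prod -> cache_stale]; rule 7 [cache_hit -> link_bin]; rule 8 [cache_hit AND tag_release AND deploy_prod -> hdr_changed]; rule 12 [compile_c -> cond_4]; rule 13 [tag_release AND compile_c -> gen_docs]; rule 14 [compile_b AND deploy_prod -> run_unit]; rule 15 [lint_clean AND compile_c -> publish_ok]. Adds cache_stale, link_bin, hdr_changed, cond_4, gen_docs, run_unit, publish_ok.
Round 2: rule 1 [hdr_changed AND cache_stale AND run_unit -> tests_changed]; rule 5 [publish_ok AND cache_hit -> deploy_stage]. Adds tests_changed, deploy_stage.
Round 3: rule 3 [deploy_stage AND tests_changed -> run_integ]. Adds run_integ.
Closure: {cache_hit, cache_stale, compile_b, compile_c, cond_4, deploy_prod, deploy_stage, format_ok, gen_docs, hdr_changed, link_bin, lint_clean, publish_ok, run_integ, run_unit, tag_release, tests_changed} — 17 facts.

17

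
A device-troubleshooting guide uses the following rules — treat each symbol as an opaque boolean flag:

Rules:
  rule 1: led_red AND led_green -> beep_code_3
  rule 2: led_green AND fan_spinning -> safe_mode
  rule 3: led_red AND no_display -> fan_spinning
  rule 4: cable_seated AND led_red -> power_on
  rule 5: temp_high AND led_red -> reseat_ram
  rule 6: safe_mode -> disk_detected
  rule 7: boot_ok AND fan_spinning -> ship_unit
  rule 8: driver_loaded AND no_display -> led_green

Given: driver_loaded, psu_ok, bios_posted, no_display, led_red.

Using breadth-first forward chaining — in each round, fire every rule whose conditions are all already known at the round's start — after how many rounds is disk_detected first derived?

Round 1: rule 3 [led_red AND no_display -> fan_spinning]; rule 8 [driver_loaded AND no_display -> led_green]. Adds fan_spinning, led_green.
Round 2: rule 1 [led_red AND led_green -> beep_code_3]; rule 2 [led_green AND fan_spinning -> safe_mode]. Adds beep_code_3, safe_mode.
Round 3: rule 6 [safe_mode -> disk_detected]. Adds disk_detected.
disk_detected first appears in round 3.

3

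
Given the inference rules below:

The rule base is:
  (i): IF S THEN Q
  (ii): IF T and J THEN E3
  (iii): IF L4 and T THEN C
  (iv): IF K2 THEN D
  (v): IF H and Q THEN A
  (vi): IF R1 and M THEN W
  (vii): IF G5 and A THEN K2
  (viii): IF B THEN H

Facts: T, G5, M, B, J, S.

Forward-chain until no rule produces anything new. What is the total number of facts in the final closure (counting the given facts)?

Round 1 — (i), (ii), (viii), derive Q, E3, H.
Round 2 — (v), derive A.
Round 3 — (vii), derive K2.
Round 4 — (iv), derive D.
Closure: {A, B, D, E3, G5, H, J, K2, M, Q, S, T} — 12 facts.

12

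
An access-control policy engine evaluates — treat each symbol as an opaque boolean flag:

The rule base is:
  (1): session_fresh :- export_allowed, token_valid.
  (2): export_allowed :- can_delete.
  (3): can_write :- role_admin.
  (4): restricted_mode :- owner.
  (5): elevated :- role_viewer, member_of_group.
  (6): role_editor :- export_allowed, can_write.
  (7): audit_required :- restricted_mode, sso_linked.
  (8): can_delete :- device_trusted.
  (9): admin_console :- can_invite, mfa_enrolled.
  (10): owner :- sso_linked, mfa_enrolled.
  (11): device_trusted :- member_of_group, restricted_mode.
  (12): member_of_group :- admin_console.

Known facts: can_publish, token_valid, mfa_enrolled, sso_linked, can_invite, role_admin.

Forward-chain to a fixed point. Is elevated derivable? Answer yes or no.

Round 1: (3) [can_write :- role_admin.]; (9) [admin_console :- can_invite, mfa_enrolled.]; (10) [owner :- sso_linked, mfa_enrolled.]. New: can_write, admin_console, owner.
Round 2: (4) [restricted_mode :- owner.]; (12) [member_of_group :- admin_console.]. New: restricted_mode, member_of_group.
Round 3: (7) [audit_required :- restricted_mode, sso_linked.]; (11) [device_trusted :- member_of_group, restricted_mode.]. New: audit_required, device_trusted.
Round 4: (8) [can_delete :- device_trusted.]. New: can_delete.
Round 5: (2) [export_allowed :- can_delete.]. New: export_allowed.
Round 6: (1) [session_fresh :- export_allowed, token_valid.]; (6) [role_editor :- export_allowed, can_write.]. New: session_fresh, role_editor.
Fixed point reached. elevated is concluded only by (5); (5) needs role_viewer (never derived).

no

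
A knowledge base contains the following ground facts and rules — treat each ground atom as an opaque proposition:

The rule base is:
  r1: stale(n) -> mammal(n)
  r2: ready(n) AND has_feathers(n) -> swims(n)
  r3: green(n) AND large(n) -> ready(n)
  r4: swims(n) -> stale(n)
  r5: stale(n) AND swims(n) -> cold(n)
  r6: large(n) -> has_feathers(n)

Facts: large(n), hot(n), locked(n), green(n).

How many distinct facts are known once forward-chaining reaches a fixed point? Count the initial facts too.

10

Round 1 — r3, r6, derive ready(n), has_feathers(n).
Round 2 — r2, derive swims(n).
Round 3 — r4, derive stale(n).
Round 4 — r1, r5, derive mammal(n), cold(n).
Closure: {cold(n), green(n), has_feathers(n), hot(n), large(n), locked(n), mammal(n), ready(n), stale(n), swims(n)} — 10 facts.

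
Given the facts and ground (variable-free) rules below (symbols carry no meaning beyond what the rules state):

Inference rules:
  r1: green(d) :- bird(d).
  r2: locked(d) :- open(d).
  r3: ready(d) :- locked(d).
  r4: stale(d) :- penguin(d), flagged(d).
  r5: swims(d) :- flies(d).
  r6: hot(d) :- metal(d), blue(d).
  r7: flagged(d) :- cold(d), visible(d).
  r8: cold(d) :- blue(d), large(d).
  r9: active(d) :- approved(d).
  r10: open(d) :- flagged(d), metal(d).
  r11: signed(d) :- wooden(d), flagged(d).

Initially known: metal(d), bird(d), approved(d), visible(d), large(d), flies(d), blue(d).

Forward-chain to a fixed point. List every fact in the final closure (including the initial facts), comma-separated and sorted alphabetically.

active(d), approved(d), bird(d), blue(d), cold(d), flagged(d), flies(d), green(d), hot(d), large(d), locked(d), metal(d), open(d), ready(d), swims(d), visible(d)

[1] r1 [green(d) :- bird(d).]; r5 [swims(d) :- flies(d).]; r6 [hot(d) :- metal(d), blue(d).]; r8 [cold(d) :- blue(d), large(d).]; r9 [active(d) :- approved(d).]. ⇒ new: green(d), swims(d), hot(d), cold(d), active(d).
[2] r7 [flagged(d) :- cold(d), visible(d).]. ⇒ new: flagged(d).
[3] r10 [open(d) :- flagged(d), metal(d).]. ⇒ new: open(d).
[4] r2 [locked(d) :- open(d).]. ⇒ new: locked(d).
[5] r3 [ready(d) :- locked(d).]. ⇒ new: ready(d).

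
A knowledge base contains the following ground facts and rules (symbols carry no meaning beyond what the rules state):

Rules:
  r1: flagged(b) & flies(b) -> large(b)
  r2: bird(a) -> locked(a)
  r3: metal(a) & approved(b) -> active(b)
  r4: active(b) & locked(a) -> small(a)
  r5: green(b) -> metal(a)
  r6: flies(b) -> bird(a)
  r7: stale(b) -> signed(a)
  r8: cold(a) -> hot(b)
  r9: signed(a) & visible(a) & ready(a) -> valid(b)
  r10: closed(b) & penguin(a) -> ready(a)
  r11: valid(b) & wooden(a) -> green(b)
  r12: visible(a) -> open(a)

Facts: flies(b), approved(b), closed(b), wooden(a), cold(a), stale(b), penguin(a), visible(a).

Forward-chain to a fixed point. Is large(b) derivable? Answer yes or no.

no

Round 1: r6 [flies(b) -> bird(a)]; r7 [stale(b) -> signed(a)]; r8 [cold(a) -> hot(b)]; r10 [closed(b) & penguin(a) -> ready(a)]; r12 [visible(a) -> open(a)]. New: bird(a), signed(a), hot(b), ready(a), open(a).
Round 2: r2 [bird(a) -> locked(a)]; r9 [signed(a) & visible(a) & ready(a) -> valid(b)]. New: locked(a), valid(b).
Round 3: r11 [valid(b) & wooden(a) -> green(b)]. New: green(b).
Round 4: r5 [green(b) -> metal(a)]. New: metal(a).
Round 5: r3 [metal(a) & approved(b) -> active(b)]. New: active(b).
Round 6: r4 [active(b) & locked(a) -> small(a)]. New: small(a).
Fixed point reached. large(b) is concluded only by r1; r1 needs flagged(b) (never derived).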